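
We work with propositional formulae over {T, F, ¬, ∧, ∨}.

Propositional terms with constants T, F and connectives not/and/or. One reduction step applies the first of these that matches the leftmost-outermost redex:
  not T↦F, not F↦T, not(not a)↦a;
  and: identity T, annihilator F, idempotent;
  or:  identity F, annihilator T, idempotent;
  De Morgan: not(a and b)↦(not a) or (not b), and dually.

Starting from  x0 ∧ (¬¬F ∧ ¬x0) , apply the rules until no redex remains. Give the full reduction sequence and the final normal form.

  start: x0 ∧ (¬¬F ∧ ¬x0)
  step 1: x0 ∧ (F ∧ ¬x0)
  step 2: x0 ∧ F
  step 3: F

Answer: normal form = F  (in 3 steps)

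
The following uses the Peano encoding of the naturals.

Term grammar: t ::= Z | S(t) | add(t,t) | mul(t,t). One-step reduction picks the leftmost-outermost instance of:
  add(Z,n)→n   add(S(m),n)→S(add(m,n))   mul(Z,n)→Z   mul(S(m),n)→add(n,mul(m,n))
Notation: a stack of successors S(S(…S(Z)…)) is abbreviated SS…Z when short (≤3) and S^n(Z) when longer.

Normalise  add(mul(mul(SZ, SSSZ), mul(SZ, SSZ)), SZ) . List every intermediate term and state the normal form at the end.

  start: add(mul(mul(SZ, SSSZ), mul(SZ, SSZ)), SZ)
  step 1: add(mul(add(SSSZ, mul(Z, SSSZ)), mul(SZ, SSZ)), SZ)
  step 2: add(mul(S(add(SSZ, mul(Z, SSSZ))), mul(SZ, SSZ)), SZ)
  step 3: add(add(mul(SZ, SSZ), mul(add(SSZ, mul(Z, SSSZ)), mul(SZ, SSZ))), SZ)
  step 4: add(add(add(SSZ, mul(Z, SSZ)), mul(add(SSZ, mul(Z, SSSZ)), mul(SZ, SSZ))), SZ)
  step 5: add(add(S(add(SZ, mul(Z, SSZ))), mul(add(SSZ, mul(Z, SSSZ)), mul(SZ, SSZ))), SZ)
  step 6: add(S(add(add(SZ, mul(Z, SSZ)), mul(add(SSZ, mul(Z, SSSZ)), mul(SZ, SSZ)))), SZ)
  step 7: S(add(add(add(SZ, mul(Z, SSZ)), mul(add(SSZ, mul(Z, SSSZ)), mul(SZ, SSZ))), SZ))
  step 8: S(add(add(S(add(Z, mul(Z, SSZ))), mul(add(SSZ, mul(Z, SSSZ)), mul(SZ, SSZ))), SZ))
  step 9: S(add(S(add(add(Z, mul(Z, SSZ)), mul(add(SSZ, mul(Z, SSSZ)), mul(SZ, SSZ)))), SZ))
  step 10: S(S(add(add(add(Z, mul(Z, SSZ)), mul(add(SSZ, mul(Z, SSSZ)), mul(SZ, SSZ))), SZ)))
  step 11: S(S(add(add(mul(Z, SSZ), mul(add(SSZ, mul(Z, SSSZ)), mul(SZ, SSZ))), SZ)))
  step 12: S(S(add(add(Z, mul(add(SSZ, mul(Z, SSSZ)), mul(SZ, SSZ))), SZ)))
  step 13: S(S(add(mul(add(SSZ, mul(Z, SSSZ)), mul(SZ, SSZ)), SZ)))
  step 14: S(S(add(mul(S(add(SZ, mul(Z, SSSZ))), mul(SZ, SSZ)), SZ)))
  step 15: S(S(add(add(mul(SZ, SSZ), mul(add(SZ, mul(Z, SSSZ)), mul(SZ, SSZ))), SZ)))
  step 16: S(S(add(add(add(SSZ, mul(Z, SSZ)), mul(add(SZ, mul(Z, SSSZ)), mul(SZ, SSZ))), SZ)))
  step 17: S(S(add(add(S(add(SZ, mul(Z, SSZ))), mul(add(SZ, mul(Z, SSSZ)), mul(SZ, SSZ))), SZ)))
  step 18: S(S(add(S(add(add(SZ, mul(Z, SSZ)), mul(add(SZ, mul(Z, SSSZ)), mul(SZ, SSZ)))), SZ)))
  step 19: S(S(S(add(add(add(SZ, mul(Z, SSZ)), mul(add(SZ, mul(Z, SSSZ)), mul(SZ, SSZ))), SZ))))
  step 20: S(S(S(add(add(S(add(Z, mul(Z, SSZ))), mul(add(SZ, mul(Z, SSSZ)), mul(SZ, SSZ))), SZ))))
  step 21: S(S(S(add(S(add(add(Z, mul(Z, SSZ)), mul(add(SZ, mul(Z, SSSZ)), mul(SZ, SSZ)))), SZ))))
  step 22: S(S(S(S(add(add(add(Z, mul(Z, SSZ)), mul(add(SZ, mul(Z, SSSZ)), mul(SZ, SSZ))), SZ)))))
  step 23: S(S(S(S(add(add(mul(Z, SSZ), mul(add(SZ, mul(Z, SSSZ)), mul(SZ, SSZ))), SZ)))))
  step 24: S(S(S(S(add(add(Z, mul(add(SZ, mul(Z, SSSZ)), mul(SZ, SSZ))), SZ)))))
  step 25: S(S(S(S(add(mul(add(SZ, mul(Z, SSSZ)), mul(SZ, SSZ)), SZ)))))
  step 26: S(S(S(S(add(mul(S(add(Z, mul(Z, SSSZ))), mul(SZ, SSZ)), SZ)))))
  step 27: S(S(S(S(add(add(mul(SZ, SSZ), mul(add(Z, mul(Z, SSSZ)), mul(SZ, SSZ))), SZ)))))
  step 28: S(S(S(S(add(add(add(SSZ, mul(Z, SSZ)), mul(add(Z, mul(Z, SSSZ)), mul(SZ, SSZ))), SZ)))))
  step 29: S(S(S(S(add(add(S(add(SZ, mul(Z, SSZ))), mul(add(Z, mul(Z, SSSZ)), mul(SZ, SSZ))), SZ)))))
  step 30: S(S(S(S(add(S(add(add(SZ, mul(Z, SSZ)), mul(add(Z, mul(Z, SSSZ)), mul(SZ, SSZ)))), SZ)))))
  step 31: S(S(S(S(S(add(add(add(SZ, mul(Z, SSZ)), mul(add(Z, mul(Z, SSSZ)), mul(SZ, SSZ))), SZ))))))
  step 32: S(S(S(S(S(add(add(S(add(Z, mul(Z, SSZ))), mul(add(Z, mul(Z, SSSZ)), mul(SZ, SSZ))), SZ))))))
  step 33: S(S(S(S(S(add(S(add(add(Z, mul(Z, SSZ)), mul(add(Z, mul(Z, SSSZ)), mul(SZ, SSZ)))), SZ))))))
  step 34: S(S(S(S(S(S(add(add(add(Z, mul(Z, SSZ)), mul(add(Z, mul(Z, SSSZ)), mul(SZ, SSZ))), SZ)))))))
  step 35: S(S(S(S(S(S(add(add(mul(Z, SSZ), mul(add(Z, mul(Z, SSSZ)), mul(SZ, SSZ))), SZ)))))))
  step 36: S(S(S(S(S(S(add(add(Z, mul(add(Z, mul(Z, SSSZ)), mul(SZ, SSZ))), SZ)))))))
  step 37: S(S(S(S(S(S(add(mul(add(Z, mul(Z, SSSZ)), mul(SZ, SSZ)), SZ)))))))
  step 38: S(S(S(S(S(S(add(mul(mul(Z, SSSZ), mul(SZ, SSZ)), SZ)))))))
  step 39: S(S(S(S(S(S(add(mul(Z, mul(SZ, SSZ)), SZ)))))))
  step 40: S(S(S(S(S(S(add(Z, SZ)))))))
  step 41: S^7(Z)

Answer: normal form = S^7(Z)  (in 41 steps)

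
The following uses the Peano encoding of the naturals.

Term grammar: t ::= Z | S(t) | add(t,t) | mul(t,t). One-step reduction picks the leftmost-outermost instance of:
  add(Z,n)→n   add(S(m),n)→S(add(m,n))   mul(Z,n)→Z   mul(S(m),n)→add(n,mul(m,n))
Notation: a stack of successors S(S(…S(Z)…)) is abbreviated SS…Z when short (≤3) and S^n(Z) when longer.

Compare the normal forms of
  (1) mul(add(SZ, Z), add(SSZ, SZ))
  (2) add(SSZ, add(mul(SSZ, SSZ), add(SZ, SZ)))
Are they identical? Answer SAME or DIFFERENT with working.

Answer: DIFFERENT — A ⇓ SSSZ, B ⇓ S^8(Z)

Reduction:
Term A:
  start: mul(add(SZ, Z), add(SSZ, SZ))
  [1] mul(S(add(Z, Z)), add(SSZ, SZ))
  [2] add(add(SSZ, SZ), mul(add(Z, Z), add(SSZ, SZ)))
  [3] add(S(add(SZ, SZ)), mul(add(Z, Z), add(SSZ, SZ)))
  [4] S(add(add(SZ, SZ), mul(add(Z, Z), add(SSZ, SZ))))
  [5] S(add(S(add(Z, SZ)), mul(add(Z, Z), add(SSZ, SZ))))
  [6] S(S(add(add(Z, SZ), mul(add(Z, Z), add(SSZ, SZ)))))
  [7] S(S(add(SZ, mul(add(Z, Z), add(SSZ, SZ)))))
  [8] S(S(S(add(Z, mul(add(Z, Z), add(SSZ, SZ))))))
  [9] S(S(S(mul(add(Z, Z), add(SSZ, SZ)))))
  [10] S(S(S(mul(Z, add(SSZ, SZ)))))
  [11] SSSZ

Term B:
  start: add(SSZ, add(mul(SSZ, SSZ), add(SZ, SZ)))
  [1] S(add(SZ, add(mul(SSZ, SSZ), add(SZ, SZ))))
  [2] S(S(add(Z, add(mul(SSZ, SSZ), add(SZ, SZ)))))
  [3] S(S(add(mul(SSZ, SSZ), add(SZ, SZ))))
  [4] S(S(add(add(SSZ, mul(SZ, SSZ)), add(SZ, SZ))))
  [5] S(S(add(S(add(SZ, mul(SZ, SSZ))), add(SZ, SZ))))
  [6] S(S(S(add(add(SZ, mul(SZ, SSZ)), add(SZ, SZ)))))
  [7] S(S(S(add(S(add(Z, mul(SZ, SSZ))), add(SZ, SZ)))))
  [8] S(S(S(S(add(add(Z, mul(SZ, SSZ)), add(SZ, SZ))))))
  [9] S(S(S(S(add(mul(SZ, SSZ), add(SZ, SZ))))))
  [10] S(S(S(S(add(add(SSZ, mul(Z, SSZ)), add(SZ, SZ))))))
  [11] S(S(S(S(add(S(add(SZ, mul(Z, SSZ))), add(SZ, SZ))))))
  [12] S(S(S(S(S(add(add(SZ, mul(Z, SSZ)), add(SZ, SZ)))))))
  [13] S(S(S(S(S(add(S(add(Z, mul(Z, SSZ))), add(SZ, SZ)))))))
  [14] S(S(S(S(S(S(add(add(Z, mul(Z, SSZ)), add(SZ, SZ))))))))
  [15] S(S(S(S(S(S(add(mul(Z, SSZ), add(SZ, SZ))))))))
  [16] S(S(S(S(S(S(add(Z, add(SZ, SZ))))))))
  [17] S(S(S(S(S(S(add(SZ, SZ)))))))
  [18] S(S(S(S(S(S(S(add(Z, SZ))))))))
  [19] S^8(Z)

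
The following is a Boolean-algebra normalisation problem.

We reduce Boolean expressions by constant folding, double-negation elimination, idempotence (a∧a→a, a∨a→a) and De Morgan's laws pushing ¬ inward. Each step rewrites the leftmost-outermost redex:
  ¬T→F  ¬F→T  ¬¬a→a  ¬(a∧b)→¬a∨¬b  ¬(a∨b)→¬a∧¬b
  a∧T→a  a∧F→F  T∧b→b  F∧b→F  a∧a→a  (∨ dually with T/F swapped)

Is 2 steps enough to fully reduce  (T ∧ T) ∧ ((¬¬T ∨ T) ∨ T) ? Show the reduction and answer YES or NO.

  start: (T ∧ T) ∧ ((¬¬T ∨ T) ∨ T)
  step 1: T ∧ ((¬¬T ∨ T) ∨ T)
  step 2: (¬¬T ∨ T) ∨ T

Answer: NO — after 2 steps the term is (¬¬T ∨ T) ∨ T, not yet normal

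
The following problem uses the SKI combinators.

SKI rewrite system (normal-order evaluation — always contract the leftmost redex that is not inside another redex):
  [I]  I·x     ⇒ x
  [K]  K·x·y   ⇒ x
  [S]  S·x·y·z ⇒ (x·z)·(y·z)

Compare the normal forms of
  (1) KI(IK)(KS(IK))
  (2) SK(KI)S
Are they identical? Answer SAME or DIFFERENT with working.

Answer: SAME — A ⇓ S, B ⇓ S

Derivation:
Term A:
  start: KI(IK)(KS(IK))
  →1  I(KS(IK))
  →2  KS(IK)
  →3  S

Term B:
  start: SK(KI)S
  →1  KS(KIS)
  →2  S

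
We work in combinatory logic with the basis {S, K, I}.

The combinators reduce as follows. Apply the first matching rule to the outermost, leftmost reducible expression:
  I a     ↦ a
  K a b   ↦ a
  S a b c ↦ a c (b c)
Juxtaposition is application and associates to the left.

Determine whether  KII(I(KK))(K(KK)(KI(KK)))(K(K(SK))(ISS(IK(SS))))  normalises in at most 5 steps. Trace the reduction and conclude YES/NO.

  start: KII(I(KK))(K(KK)(KI(KK)))(K(K(SK))(ISS(IK(SS))))
  step 1: I(I(KK))(K(KK)(KI(KK)))(K(K(SK))(ISS(IK(SS))))
  step 2: I(KK)(K(KK)(KI(KK)))(K(K(SK))(ISS(IK(SS))))
  step 3: KK(K(KK)(KI(KK)))(K(K(SK))(ISS(IK(SS))))
  step 4: K(K(K(SK))(ISS(IK(SS))))
  step 5: K(K(SK))

Answer: YES — reaches normal form K(K(SK)) in 5 ≤ 5 steps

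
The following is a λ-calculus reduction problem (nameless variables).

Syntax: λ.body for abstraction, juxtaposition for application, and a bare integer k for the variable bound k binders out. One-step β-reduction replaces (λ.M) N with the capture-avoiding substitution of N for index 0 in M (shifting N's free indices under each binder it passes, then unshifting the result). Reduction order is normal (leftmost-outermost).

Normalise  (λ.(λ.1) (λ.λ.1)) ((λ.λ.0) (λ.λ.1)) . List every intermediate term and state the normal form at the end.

Answer: normal form = λ.0  (in 3 steps)

Reduction:
  start: (λ.(λ.1) (λ.λ.1)) ((λ.λ.0) (λ.λ.1))
  →1  (λ.(λ.λ.0) (λ.λ.1)) (λ.λ.1)
  →2  (λ.λ.0) (λ.λ.1)
  →3  λ.0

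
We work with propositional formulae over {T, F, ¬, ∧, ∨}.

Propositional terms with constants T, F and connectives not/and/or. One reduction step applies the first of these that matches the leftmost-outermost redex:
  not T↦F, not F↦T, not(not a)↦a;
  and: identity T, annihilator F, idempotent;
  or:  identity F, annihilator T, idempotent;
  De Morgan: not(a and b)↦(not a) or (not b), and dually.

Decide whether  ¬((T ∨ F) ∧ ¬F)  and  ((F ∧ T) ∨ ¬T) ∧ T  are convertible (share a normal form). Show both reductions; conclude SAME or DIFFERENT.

Answer: SAME — A ⇓ F, B ⇓ F

Reduction:
Term A:
  start: ¬((T ∨ F) ∧ ¬F)
  [1] ¬(T ∨ F) ∨ ¬¬F
  [2] (¬T ∧ ¬F) ∨ ¬¬F
  [3] (F ∧ ¬F) ∨ ¬¬F
  [4] F ∨ ¬¬F
  [5] ¬¬F
  [6] F

Term B:
  start: ((F ∧ T) ∨ ¬T) ∧ T
  [1] (F ∧ T) ∨ ¬T
  [2] F ∨ ¬T
  [3] ¬T
  [4] F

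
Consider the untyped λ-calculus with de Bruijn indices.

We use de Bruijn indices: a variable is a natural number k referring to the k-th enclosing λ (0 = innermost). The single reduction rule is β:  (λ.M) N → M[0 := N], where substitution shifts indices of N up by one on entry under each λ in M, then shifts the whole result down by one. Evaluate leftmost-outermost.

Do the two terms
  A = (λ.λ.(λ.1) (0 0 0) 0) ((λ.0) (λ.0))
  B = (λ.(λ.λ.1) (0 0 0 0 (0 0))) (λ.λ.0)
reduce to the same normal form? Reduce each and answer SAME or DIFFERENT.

Term A:
  start: (λ.λ.(λ.1) (0 0 0) 0) ((λ.0) (λ.0))
  [1] λ.(λ.1) (0 0 0) 0
  [2] λ.0 0

Term B:
  start: (λ.(λ.λ.1) (0 0 0 0 (0 0))) (λ.λ.0)
  [1] (λ.λ.1) ((λ.λ.0) (λ.λ.0) (λ.λ.0) (λ.λ.0) ((λ.λ.0) (λ.λ.0)))
  [2] λ.(λ.λ.0) (λ.λ.0) (λ.λ.0) (λ.λ.0) ((λ.λ.0) (λ.λ.0))
  [3] λ.(λ.0) (λ.λ.0) (λ.λ.0) ((λ.λ.0) (λ.λ.0))
  [4] λ.(λ.λ.0) (λ.λ.0) ((λ.λ.0) (λ.λ.0))
  [5] λ.(λ.0) ((λ.λ.0) (λ.λ.0))
  [6] λ.(λ.λ.0) (λ.λ.0)
  [7] λ.λ.0

Answer: DIFFERENT — A ⇓ λ.0 0, B ⇓ λ.λ.0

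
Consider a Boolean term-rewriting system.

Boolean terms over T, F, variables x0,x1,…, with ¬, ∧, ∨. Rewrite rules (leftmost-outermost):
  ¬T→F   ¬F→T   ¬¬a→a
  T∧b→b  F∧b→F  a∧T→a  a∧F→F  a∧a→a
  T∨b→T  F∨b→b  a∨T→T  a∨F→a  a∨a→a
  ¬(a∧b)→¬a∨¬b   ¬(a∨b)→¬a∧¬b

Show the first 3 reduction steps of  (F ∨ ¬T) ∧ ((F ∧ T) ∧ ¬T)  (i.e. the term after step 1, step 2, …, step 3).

Answer: after 3 steps: F

Working:
  start: (F ∨ ¬T) ∧ ((F ∧ T) ∧ ¬T)
  [1] ¬T ∧ ((F ∧ T) ∧ ¬T)
  [2] F ∧ ((F ∧ T) ∧ ¬T)
  [3] F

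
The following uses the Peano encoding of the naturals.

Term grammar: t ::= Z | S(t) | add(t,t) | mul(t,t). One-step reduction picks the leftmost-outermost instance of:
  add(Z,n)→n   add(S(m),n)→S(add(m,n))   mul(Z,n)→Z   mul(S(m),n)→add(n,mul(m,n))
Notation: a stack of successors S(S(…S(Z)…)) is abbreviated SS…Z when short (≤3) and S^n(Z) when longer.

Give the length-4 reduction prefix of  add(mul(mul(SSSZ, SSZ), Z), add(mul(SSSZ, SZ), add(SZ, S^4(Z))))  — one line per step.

Answer: after 4 steps: add(mul(add(SZ, mul(SSZ, SSZ)), Z), add(mul(SSSZ, SZ), add(SZ, S^4(Z))))

Derivation:
  start: add(mul(mul(SSSZ, SSZ), Z), add(mul(SSSZ, SZ), add(SZ, S^4(Z))))
  [1] add(mul(add(SSZ, mul(SSZ, SSZ)), Z), add(mul(SSSZ, SZ), add(SZ, S^4(Z))))
  [2] add(mul(S(add(SZ, mul(SSZ, SSZ))), Z), add(mul(SSSZ, SZ), add(SZ, S^4(Z))))
  [3] add(add(Z, mul(add(SZ, mul(SSZ, SSZ)), Z)), add(mul(SSSZ, SZ), add(SZ, S^4(Z))))
  [4] add(mul(add(SZ, mul(SSZ, SSZ)), Z), add(mul(SSSZ, SZ), add(SZ, S^4(Z))))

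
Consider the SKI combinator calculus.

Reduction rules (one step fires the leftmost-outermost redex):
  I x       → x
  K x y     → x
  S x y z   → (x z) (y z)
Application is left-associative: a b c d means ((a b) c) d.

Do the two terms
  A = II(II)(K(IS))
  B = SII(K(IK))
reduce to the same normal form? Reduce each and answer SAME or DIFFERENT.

Answer: DIFFERENT — A ⇓ KS, B ⇓ K

Derivation:
Term A:
  start: II(II)(K(IS))
  →1  I(II)(K(IS))
  →2  II(K(IS))
  →3  I(K(IS))
  →4  K(IS)
  →5  KS

Term B:
  start: SII(K(IK))
  →1  I(K(IK))(I(K(IK)))
  →2  K(IK)(I(K(IK)))
  →3  IK
  →4  K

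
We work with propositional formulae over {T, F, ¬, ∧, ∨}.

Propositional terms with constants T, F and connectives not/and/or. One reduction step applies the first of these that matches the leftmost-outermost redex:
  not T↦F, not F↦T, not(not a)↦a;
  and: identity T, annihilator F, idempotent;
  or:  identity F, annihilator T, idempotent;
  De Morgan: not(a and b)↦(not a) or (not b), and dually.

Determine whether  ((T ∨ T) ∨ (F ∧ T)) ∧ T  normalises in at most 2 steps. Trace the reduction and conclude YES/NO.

  start: ((T ∨ T) ∨ (F ∧ T)) ∧ T
  →1  (T ∨ T) ∨ (F ∧ T)
  →2  T ∨ (F ∧ T)

Answer: NO — after 2 steps the term is T ∨ (F ∧ T), not yet normal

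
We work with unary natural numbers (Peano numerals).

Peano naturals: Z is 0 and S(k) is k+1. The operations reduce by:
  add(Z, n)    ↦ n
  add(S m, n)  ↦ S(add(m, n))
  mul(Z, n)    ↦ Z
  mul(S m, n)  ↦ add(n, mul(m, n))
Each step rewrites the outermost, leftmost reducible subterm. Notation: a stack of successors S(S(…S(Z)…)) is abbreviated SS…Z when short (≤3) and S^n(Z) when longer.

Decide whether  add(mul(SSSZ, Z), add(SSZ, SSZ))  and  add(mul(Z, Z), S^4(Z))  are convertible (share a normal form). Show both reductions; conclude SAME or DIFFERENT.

Answer: SAME — A ⇓ S^4(Z), B ⇓ S^4(Z)

Working:
Term A:
  start: add(mul(SSSZ, Z), add(SSZ, SSZ))
  →1  add(add(Z, mul(SSZ, Z)), add(SSZ, SSZ))
  →2  add(mul(SSZ, Z), add(SSZ, SSZ))
  →3  add(add(Z, mul(SZ, Z)), add(SSZ, SSZ))
  →4  add(mul(SZ, Z), add(SSZ, SSZ))
  →5  add(add(Z, mul(Z, Z)), add(SSZ, SSZ))
  →6  add(mul(Z, Z), add(SSZ, SSZ))
  →7  add(Z, add(SSZ, SSZ))
  →8  add(SSZ, SSZ)
  →9  S(add(SZ, SSZ))
  →10  S(S(add(Z, SSZ)))
  →11  S^4(Z)

Term B:
  start: add(mul(Z, Z), S^4(Z))
  →1  add(Z, S^4(Z))
  →2  S^4(Z)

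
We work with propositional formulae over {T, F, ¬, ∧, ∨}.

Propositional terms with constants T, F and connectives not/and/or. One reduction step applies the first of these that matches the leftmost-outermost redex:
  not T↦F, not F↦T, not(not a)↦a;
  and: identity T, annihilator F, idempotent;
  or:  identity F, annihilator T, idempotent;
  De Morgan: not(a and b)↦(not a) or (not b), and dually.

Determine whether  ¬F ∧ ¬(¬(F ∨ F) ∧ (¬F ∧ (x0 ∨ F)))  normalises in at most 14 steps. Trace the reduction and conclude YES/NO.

  start: ¬F ∧ ¬(¬(F ∨ F) ∧ (¬F ∧ (x0 ∨ F)))
  →1  T ∧ ¬(¬(F ∨ F) ∧ (¬F ∧ (x0 ∨ F)))
  →2  ¬(¬(F ∨ F) ∧ (¬F ∧ (x0 ∨ F)))
  →3  ¬¬(F ∨ F) ∨ ¬(¬F ∧ (x0 ∨ F))
  →4  (F ∨ F) ∨ ¬(¬F ∧ (x0 ∨ F))
  →5  F ∨ ¬(¬F ∧ (x0 ∨ F))
  →6  ¬(¬F ∧ (x0 ∨ F))
  →7  ¬¬F ∨ ¬(x0 ∨ F)
  →8  F ∨ ¬(x0 ∨ F)
  →9  ¬(x0 ∨ F)
  →10  ¬x0 ∧ ¬F
  →11  ¬x0 ∧ T
  →12  ¬x0

Answer: YES — reaches normal form ¬x0 in 12 ≤ 14 steps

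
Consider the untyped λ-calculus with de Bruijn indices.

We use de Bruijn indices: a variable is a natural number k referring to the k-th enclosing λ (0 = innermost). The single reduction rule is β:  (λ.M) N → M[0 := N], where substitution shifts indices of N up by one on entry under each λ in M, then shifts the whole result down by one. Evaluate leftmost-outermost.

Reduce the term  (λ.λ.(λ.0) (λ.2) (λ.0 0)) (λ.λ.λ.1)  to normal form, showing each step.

  start: (λ.λ.(λ.0) (λ.2) (λ.0 0)) (λ.λ.λ.1)
  →1  λ.(λ.0) (λ.λ.λ.λ.1) (λ.0 0)
  →2  λ.(λ.λ.λ.λ.1) (λ.0 0)
  →3  λ.λ.λ.λ.1

Answer: normal form = λ.λ.λ.λ.1  (in 3 steps)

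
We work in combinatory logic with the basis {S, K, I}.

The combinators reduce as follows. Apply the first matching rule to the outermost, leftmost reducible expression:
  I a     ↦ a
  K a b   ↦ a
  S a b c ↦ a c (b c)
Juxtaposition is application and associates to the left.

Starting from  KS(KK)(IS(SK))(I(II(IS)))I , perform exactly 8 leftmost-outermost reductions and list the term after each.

Answer: after 8 steps: II(IS)I

Working:
  start: KS(KK)(IS(SK))(I(II(IS)))I
  →1  S(IS(SK))(I(II(IS)))I
  →2  IS(SK)I(I(II(IS))I)
  →3  S(SK)I(I(II(IS))I)
  →4  SK(I(II(IS))I)(I(I(II(IS))I))
  →5  K(I(I(II(IS))I))(I(II(IS))I(I(I(II(IS))I)))
  →6  I(I(II(IS))I)
  →7  I(II(IS))I
  →8  II(IS)I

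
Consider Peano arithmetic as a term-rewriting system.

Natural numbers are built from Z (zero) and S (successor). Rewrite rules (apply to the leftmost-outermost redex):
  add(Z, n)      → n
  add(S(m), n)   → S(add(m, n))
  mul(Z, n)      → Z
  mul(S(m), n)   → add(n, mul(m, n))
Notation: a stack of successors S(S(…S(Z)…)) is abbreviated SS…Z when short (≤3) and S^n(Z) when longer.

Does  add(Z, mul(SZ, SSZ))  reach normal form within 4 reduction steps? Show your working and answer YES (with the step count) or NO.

Answer: NO — after 4 steps the term is S(S(add(Z, mul(Z, SSZ)))), not yet normal

Derivation:
  start: add(Z, mul(SZ, SSZ))
  step 1: mul(SZ, SSZ)
  step 2: add(SSZ, mul(Z, SSZ))
  step 3: S(add(SZ, mul(Z, SSZ)))
  step 4: S(S(add(Z, mul(Z, SSZ))))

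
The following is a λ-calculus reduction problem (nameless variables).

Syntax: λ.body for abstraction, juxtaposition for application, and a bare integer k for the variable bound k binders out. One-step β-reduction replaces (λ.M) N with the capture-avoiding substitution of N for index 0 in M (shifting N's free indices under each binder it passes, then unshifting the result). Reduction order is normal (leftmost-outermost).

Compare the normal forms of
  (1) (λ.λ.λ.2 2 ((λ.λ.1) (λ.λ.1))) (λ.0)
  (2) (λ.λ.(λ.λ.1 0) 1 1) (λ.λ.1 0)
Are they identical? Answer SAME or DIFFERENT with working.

Term A:
  start: (λ.λ.λ.2 2 ((λ.λ.1) (λ.λ.1))) (λ.0)
  [1] λ.λ.(λ.0) (λ.0) ((λ.λ.1) (λ.λ.1))
  [2] λ.λ.(λ.0) ((λ.λ.1) (λ.λ.1))
  [3] λ.λ.(λ.λ.1) (λ.λ.1)
  [4] λ.λ.λ.λ.λ.1

Term B:
  start: (λ.λ.(λ.λ.1 0) 1 1) (λ.λ.1 0)
  [1] λ.(λ.λ.1 0) (λ.λ.1 0) (λ.λ.1 0)
  [2] λ.(λ.(λ.λ.1 0) 0) (λ.λ.1 0)
  [3] λ.(λ.λ.1 0) (λ.λ.1 0)
  [4] λ.λ.(λ.λ.1 0) 0
  [5] λ.λ.λ.1 0

Answer: DIFFERENT — A ⇓ λ.λ.λ.λ.λ.1, B ⇓ λ.λ.λ.1 0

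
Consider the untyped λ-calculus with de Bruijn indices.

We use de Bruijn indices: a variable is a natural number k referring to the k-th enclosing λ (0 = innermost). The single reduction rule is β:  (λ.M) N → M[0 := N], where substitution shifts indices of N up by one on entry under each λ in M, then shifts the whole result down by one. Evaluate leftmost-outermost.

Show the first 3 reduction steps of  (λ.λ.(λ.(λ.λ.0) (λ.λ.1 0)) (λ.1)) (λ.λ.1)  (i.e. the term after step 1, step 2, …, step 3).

  start: (λ.λ.(λ.(λ.λ.0) (λ.λ.1 0)) (λ.1)) (λ.λ.1)
  →1  λ.(λ.(λ.λ.0) (λ.λ.1 0)) (λ.1)
  →2  λ.(λ.λ.0) (λ.λ.1 0)
  →3  λ.λ.0

Answer: after 3 steps: λ.λ.0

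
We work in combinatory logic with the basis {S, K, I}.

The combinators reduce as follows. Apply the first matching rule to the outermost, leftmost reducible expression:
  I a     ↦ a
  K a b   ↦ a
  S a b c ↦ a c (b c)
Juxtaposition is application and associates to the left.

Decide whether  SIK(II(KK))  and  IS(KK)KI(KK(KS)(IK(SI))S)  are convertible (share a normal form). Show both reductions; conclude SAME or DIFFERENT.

Term A:
  start: SIK(II(KK))
  →1  I(II(KK))(K(II(KK)))
  →2  II(KK)(K(II(KK)))
  →3  I(KK)(K(II(KK)))
  →4  KK(K(II(KK)))
  →5  K

Term B:
  start: IS(KK)KI(KK(KS)(IK(SI))S)
  →1  S(KK)KI(KK(KS)(IK(SI))S)
  →2  KKI(KI)(KK(KS)(IK(SI))S)
  →3  K(KI)(KK(KS)(IK(SI))S)
  →4  KI

Answer: DIFFERENT — A ⇓ K, B ⇓ KI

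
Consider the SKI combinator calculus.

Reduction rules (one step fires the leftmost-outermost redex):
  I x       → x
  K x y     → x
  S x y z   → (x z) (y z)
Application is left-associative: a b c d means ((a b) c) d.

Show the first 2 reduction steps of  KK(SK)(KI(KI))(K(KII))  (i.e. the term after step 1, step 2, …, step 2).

  start: KK(SK)(KI(KI))(K(KII))
  step 1: K(KI(KI))(K(KII))
  step 2: KI(KI)

Answer: after 2 steps: KI(KI)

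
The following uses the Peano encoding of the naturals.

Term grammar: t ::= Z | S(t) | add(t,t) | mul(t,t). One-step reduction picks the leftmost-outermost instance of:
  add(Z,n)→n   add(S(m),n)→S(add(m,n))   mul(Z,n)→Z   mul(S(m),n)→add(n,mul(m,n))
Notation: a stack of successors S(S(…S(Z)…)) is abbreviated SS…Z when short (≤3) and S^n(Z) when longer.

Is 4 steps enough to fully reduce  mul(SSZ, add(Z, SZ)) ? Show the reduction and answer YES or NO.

Answer: NO — after 4 steps the term is S(mul(SZ, add(Z, SZ))), not yet normal

Derivation:
  start: mul(SSZ, add(Z, SZ))
  step 1: add(add(Z, SZ), mul(SZ, add(Z, SZ)))
  step 2: add(SZ, mul(SZ, add(Z, SZ)))
  step 3: S(add(Z, mul(SZ, add(Z, SZ))))
  step 4: S(mul(SZ, add(Z, SZ)))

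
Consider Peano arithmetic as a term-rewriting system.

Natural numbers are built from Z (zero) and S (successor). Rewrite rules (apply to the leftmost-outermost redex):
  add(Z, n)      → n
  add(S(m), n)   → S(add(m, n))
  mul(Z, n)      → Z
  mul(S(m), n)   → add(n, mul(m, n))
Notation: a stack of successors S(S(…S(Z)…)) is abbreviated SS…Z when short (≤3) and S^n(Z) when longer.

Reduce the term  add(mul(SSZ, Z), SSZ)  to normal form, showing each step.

Answer: normal form = SSZ  (in 6 steps)

Reduction:
  start: add(mul(SSZ, Z), SSZ)
  step 1: add(add(Z, mul(SZ, Z)), SSZ)
  step 2: add(mul(SZ, Z), SSZ)
  step 3: add(add(Z, mul(Z, Z)), SSZ)
  step 4: add(mul(Z, Z), SSZ)
  step 5: add(Z, SSZ)
  step 6: SSZ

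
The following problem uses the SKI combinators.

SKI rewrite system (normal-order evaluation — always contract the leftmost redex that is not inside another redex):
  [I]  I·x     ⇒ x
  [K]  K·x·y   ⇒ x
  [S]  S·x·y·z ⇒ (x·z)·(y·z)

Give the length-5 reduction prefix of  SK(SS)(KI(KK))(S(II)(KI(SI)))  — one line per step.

  start: SK(SS)(KI(KK))(S(II)(KI(SI)))
  [1] K(KI(KK))(SS(KI(KK)))(S(II)(KI(SI)))
  [2] KI(KK)(S(II)(KI(SI)))
  [3] I(S(II)(KI(SI)))
  [4] S(II)(KI(SI))
  [5] SI(KI(SI))

Answer: after 5 steps: SI(KI(SI))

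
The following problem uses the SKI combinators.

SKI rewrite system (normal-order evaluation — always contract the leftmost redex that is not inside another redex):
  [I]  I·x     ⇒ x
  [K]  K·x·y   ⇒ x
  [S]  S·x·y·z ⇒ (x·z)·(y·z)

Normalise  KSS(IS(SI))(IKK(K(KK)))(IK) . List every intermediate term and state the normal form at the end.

  start: KSS(IS(SI))(IKK(K(KK)))(IK)
  step 1: S(IS(SI))(IKK(K(KK)))(IK)
  step 2: IS(SI)(IK)(IKK(K(KK))(IK))
  step 3: S(SI)(IK)(IKK(K(KK))(IK))
  step 4: SI(IKK(K(KK))(IK))(IK(IKK(K(KK))(IK)))
  step 5: I(IK(IKK(K(KK))(IK)))(IKK(K(KK))(IK)(IK(IKK(K(KK))(IK))))
  step 6: IK(IKK(K(KK))(IK))(IKK(K(KK))(IK)(IK(IKK(K(KK))(IK))))
  step 7: K(IKK(K(KK))(IK))(IKK(K(KK))(IK)(IK(IKK(K(KK))(IK))))
  step 8: IKK(K(KK))(IK)
  step 9: KK(K(KK))(IK)
  step 10: K(IK)
  step 11: KK

Answer: normal form = KK  (in 11 steps)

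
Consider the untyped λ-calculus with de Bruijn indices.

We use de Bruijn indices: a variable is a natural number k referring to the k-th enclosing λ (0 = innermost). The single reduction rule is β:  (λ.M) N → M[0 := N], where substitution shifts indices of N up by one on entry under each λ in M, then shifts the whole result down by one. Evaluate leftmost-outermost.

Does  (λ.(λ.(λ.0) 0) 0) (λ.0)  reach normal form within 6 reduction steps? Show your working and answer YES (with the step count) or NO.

Answer: YES — reaches normal form λ.0 in 3 ≤ 6 steps

Working:
  start: (λ.(λ.(λ.0) 0) 0) (λ.0)
  step 1: (λ.(λ.0) 0) (λ.0)
  step 2: (λ.0) (λ.0)
  step 3: λ.0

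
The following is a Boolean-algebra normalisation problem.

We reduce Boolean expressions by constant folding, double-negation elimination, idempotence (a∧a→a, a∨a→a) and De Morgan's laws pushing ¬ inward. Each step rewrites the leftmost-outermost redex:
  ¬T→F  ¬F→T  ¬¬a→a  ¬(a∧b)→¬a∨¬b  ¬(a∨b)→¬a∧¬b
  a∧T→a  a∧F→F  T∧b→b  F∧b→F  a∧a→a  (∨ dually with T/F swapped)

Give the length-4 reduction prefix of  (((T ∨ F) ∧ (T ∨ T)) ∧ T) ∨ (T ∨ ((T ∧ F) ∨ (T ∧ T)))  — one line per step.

Answer: after 4 steps: T ∨ (T ∨ ((T ∧ F) ∨ (T ∧ T)))

Derivation:
  start: (((T ∨ F) ∧ (T ∨ T)) ∧ T) ∨ (T ∨ ((T ∧ F) ∨ (T ∧ T)))
  →1  ((T ∨ F) ∧ (T ∨ T)) ∨ (T ∨ ((T ∧ F) ∨ (T ∧ T)))
  →2  (T ∧ (T ∨ T)) ∨ (T ∨ ((T ∧ F) ∨ (T ∧ T)))
  →3  (T ∨ T) ∨ (T ∨ ((T ∧ F) ∨ (T ∧ T)))
  →4  T ∨ (T ∨ ((T ∧ F) ∨ (T ∧ T)))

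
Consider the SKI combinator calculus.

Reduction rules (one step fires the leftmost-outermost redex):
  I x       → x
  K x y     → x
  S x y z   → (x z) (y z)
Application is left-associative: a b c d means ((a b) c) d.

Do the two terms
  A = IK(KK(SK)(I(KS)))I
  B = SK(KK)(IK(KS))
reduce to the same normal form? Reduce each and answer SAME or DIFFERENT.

Term A:
  start: IK(KK(SK)(I(KS)))I
  step 1: K(KK(SK)(I(KS)))I
  step 2: KK(SK)(I(KS))
  step 3: K(I(KS))
  step 4: K(KS)

Term B:
  start: SK(KK)(IK(KS))
  step 1: K(IK(KS))(KK(IK(KS)))
  step 2: IK(KS)
  step 3: K(KS)

Answer: SAME — A ⇓ K(KS), B ⇓ K(KS)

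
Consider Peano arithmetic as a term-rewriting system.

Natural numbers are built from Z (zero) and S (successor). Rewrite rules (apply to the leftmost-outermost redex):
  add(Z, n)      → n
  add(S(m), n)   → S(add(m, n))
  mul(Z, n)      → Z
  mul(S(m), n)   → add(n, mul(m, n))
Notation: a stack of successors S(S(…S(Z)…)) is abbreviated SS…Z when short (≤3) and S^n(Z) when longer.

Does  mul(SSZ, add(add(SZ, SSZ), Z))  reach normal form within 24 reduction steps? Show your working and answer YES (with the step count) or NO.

Answer: YES — reaches normal form S^6(Z) in 23 ≤ 24 steps

Reduction:
  start: mul(SSZ, add(add(SZ, SSZ), Z))
  step 1: add(add(add(SZ, SSZ), Z), mul(SZ, add(add(SZ, SSZ), Z)))
  step 2: add(add(S(add(Z, SSZ)), Z), mul(SZ, add(add(SZ, SSZ), Z)))
  step 3: add(S(add(add(Z, SSZ), Z)), mul(SZ, add(add(SZ, SSZ), Z)))
  step 4: S(add(add(add(Z, SSZ), Z), mul(SZ, add(add(SZ, SSZ), Z))))
  step 5: S(add(add(SSZ, Z), mul(SZ, add(add(SZ, SSZ), Z))))
  step 6: S(add(S(add(SZ, Z)), mul(SZ, add(add(SZ, SSZ), Z))))
  step 7: S(S(add(add(SZ, Z), mul(SZ, add(add(SZ, SSZ), Z)))))
  step 8: S(S(add(S(add(Z, Z)), mul(SZ, add(add(SZ, SSZ), Z)))))
  step 9: S(S(S(add(add(Z, Z), mul(SZ, add(add(SZ, SSZ), Z))))))
  step 10: S(S(S(add(Z, mul(SZ, add(add(SZ, SSZ), Z))))))
  step 11: S(S(S(mul(SZ, add(add(SZ, SSZ), Z)))))
  step 12: S(S(S(add(add(add(SZ, SSZ), Z), mul(Z, add(add(SZ, SSZ), Z))))))
  step 13: S(S(S(add(add(S(add(Z, SSZ)), Z), mul(Z, add(add(SZ, SSZ), Z))))))
  step 14: S(S(S(add(S(add(add(Z, SSZ), Z)), mul(Z, add(add(SZ, SSZ), Z))))))
  step 15: S(S(S(S(add(add(add(Z, SSZ), Z), mul(Z, add(add(SZ, SSZ), Z)))))))
  step 16: S(S(S(S(add(add(SSZ, Z), mul(Z, add(add(SZ, SSZ), Z)))))))
  step 17: S(S(S(S(add(S(add(SZ, Z)), mul(Z, add(add(SZ, SSZ), Z)))))))
  step 18: S(S(S(S(S(add(add(SZ, Z), mul(Z, add(add(SZ, SSZ), Z))))))))
  step 19: S(S(S(S(S(add(S(add(Z, Z)), mul(Z, add(add(SZ, SSZ), Z))))))))
  step 20: S(S(S(S(S(S(add(add(Z, Z), mul(Z, add(add(SZ, SSZ), Z)))))))))
  step 21: S(S(S(S(S(S(add(Z, mul(Z, add(add(SZ, SSZ), Z)))))))))
  step 22: S(S(S(S(S(S(mul(Z, add(add(SZ, SSZ), Z))))))))
  step 23: S^6(Z)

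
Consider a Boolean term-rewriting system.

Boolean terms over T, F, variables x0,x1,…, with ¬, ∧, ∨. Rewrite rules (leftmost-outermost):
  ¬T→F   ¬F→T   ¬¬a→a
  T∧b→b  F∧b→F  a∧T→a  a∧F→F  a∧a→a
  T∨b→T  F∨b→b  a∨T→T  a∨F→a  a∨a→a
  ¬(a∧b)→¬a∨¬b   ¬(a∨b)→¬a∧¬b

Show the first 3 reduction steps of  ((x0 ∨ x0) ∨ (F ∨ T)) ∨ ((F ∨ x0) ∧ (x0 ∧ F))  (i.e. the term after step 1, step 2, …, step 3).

Answer: after 3 steps: T ∨ ((F ∨ x0) ∧ (x0 ∧ F))

Derivation:
  start: ((x0 ∨ x0) ∨ (F ∨ T)) ∨ ((F ∨ x0) ∧ (x0 ∧ F))
  →1  (x0 ∨ (F ∨ T)) ∨ ((F ∨ x0) ∧ (x0 ∧ F))
  →2  (x0 ∨ T) ∨ ((F ∨ x0) ∧ (x0 ∧ F))
  →3  T ∨ ((F ∨ x0) ∧ (x0 ∧ F))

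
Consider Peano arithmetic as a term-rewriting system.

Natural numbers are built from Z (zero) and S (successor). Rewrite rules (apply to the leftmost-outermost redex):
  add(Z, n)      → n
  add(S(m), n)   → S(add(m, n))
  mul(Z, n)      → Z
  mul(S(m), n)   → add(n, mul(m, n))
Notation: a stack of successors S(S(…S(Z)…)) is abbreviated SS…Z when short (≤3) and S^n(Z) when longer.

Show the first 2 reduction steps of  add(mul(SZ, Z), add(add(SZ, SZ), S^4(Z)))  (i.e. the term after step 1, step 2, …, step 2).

  start: add(mul(SZ, Z), add(add(SZ, SZ), S^4(Z)))
  step 1: add(add(Z, mul(Z, Z)), add(add(SZ, SZ), S^4(Z)))
  step 2: add(mul(Z, Z), add(add(SZ, SZ), S^4(Z)))

Answer: after 2 steps: add(mul(Z, Z), add(add(SZ, SZ), S^4(Z)))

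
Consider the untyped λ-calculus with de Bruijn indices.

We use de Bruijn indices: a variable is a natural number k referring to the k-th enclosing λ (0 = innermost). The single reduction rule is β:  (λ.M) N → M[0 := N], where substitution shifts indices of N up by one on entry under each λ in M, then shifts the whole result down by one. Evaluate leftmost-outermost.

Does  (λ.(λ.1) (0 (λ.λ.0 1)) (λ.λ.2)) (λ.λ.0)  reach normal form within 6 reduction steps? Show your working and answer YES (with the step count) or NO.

  start: (λ.(λ.1) (0 (λ.λ.0 1)) (λ.λ.2)) (λ.λ.0)
  →1  (λ.λ.λ.0) ((λ.λ.0) (λ.λ.0 1)) (λ.λ.λ.λ.0)
  →2  (λ.λ.0) (λ.λ.λ.λ.0)
  →3  λ.0

Answer: YES — reaches normal form λ.0 in 3 ≤ 6 steps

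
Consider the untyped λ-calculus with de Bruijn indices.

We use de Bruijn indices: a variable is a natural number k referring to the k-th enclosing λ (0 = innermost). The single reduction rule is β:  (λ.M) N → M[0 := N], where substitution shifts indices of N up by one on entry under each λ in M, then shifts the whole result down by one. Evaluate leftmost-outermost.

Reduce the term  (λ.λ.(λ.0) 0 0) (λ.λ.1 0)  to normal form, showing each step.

Answer: normal form = λ.0 0  (in 2 steps)

Working:
  start: (λ.λ.(λ.0) 0 0) (λ.λ.1 0)
  [1] λ.(λ.0) 0 0
  [2] λ.0 0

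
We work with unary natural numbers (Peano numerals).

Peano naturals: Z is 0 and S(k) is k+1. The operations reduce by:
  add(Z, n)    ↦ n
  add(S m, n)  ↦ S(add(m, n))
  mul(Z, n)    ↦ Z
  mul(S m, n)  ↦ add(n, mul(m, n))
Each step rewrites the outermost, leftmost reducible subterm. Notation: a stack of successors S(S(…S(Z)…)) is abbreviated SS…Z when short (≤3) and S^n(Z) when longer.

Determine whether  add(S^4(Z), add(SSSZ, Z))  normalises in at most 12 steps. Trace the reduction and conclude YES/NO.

Answer: YES — reaches normal form S^7(Z) in 9 ≤ 12 steps

Derivation:
  start: add(S^4(Z), add(SSSZ, Z))
  step 1: S(add(SSSZ, add(SSSZ, Z)))
  step 2: S(S(add(SSZ, add(SSSZ, Z))))
  step 3: S(S(S(add(SZ, add(SSSZ, Z)))))
  step 4: S(S(S(S(add(Z, add(SSSZ, Z))))))
  step 5: S(S(S(S(add(SSSZ, Z)))))
  step 6: S(S(S(S(S(add(SSZ, Z))))))
  step 7: S(S(S(S(S(S(add(SZ, Z)))))))
  step 8: S(S(S(S(S(S(S(add(Z, Z))))))))
  step 9: S^7(Z)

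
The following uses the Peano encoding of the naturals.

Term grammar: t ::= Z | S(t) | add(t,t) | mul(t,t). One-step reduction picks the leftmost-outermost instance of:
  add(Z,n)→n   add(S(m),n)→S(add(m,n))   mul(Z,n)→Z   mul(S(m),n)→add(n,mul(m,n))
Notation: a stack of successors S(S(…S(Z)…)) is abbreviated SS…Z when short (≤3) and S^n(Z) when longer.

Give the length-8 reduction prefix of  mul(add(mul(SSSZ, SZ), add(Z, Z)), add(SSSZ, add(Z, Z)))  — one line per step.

Answer: after 8 steps: S(S(add(add(SZ, add(Z, Z)), mul(add(add(Z, mul(SSZ, SZ)), add(Z, Z)), add(SSSZ, add(Z, Z))))))

Derivation:
  start: mul(add(mul(SSSZ, SZ), add(Z, Z)), add(SSSZ, add(Z, Z)))
  [1] mul(add(add(SZ, mul(SSZ, SZ)), add(Z, Z)), add(SSSZ, add(Z, Z)))
  [2] mul(add(S(add(Z, mul(SSZ, SZ))), add(Z, Z)), add(SSSZ, add(Z, Z)))
  [3] mul(S(add(add(Z, mul(SSZ, SZ)), add(Z, Z))), add(SSSZ, add(Z, Z)))
  [4] add(add(SSSZ, add(Z, Z)), mul(add(add(Z, mul(SSZ, SZ)), add(Z, Z)), add(SSSZ, add(Z, Z))))
  [5] add(S(add(SSZ, add(Z, Z))), mul(add(add(Z, mul(SSZ, SZ)), add(Z, Z)), add(SSSZ, add(Z, Z))))
  [6] S(add(add(SSZ, add(Z, Z)), mul(add(add(Z, mul(SSZ, SZ)), add(Z, Z)), add(SSSZ, add(Z, Z)))))
  [7] S(add(S(add(SZ, add(Z, Z))), mul(add(add(Z, mul(SSZ, SZ)), add(Z, Z)), add(SSSZ, add(Z, Z)))))
  [8] S(S(add(add(SZ, add(Z, Z)), mul(add(add(Z, mul(SSZ, SZ)), add(Z, Z)), add(SSSZ, add(Z, Z))))))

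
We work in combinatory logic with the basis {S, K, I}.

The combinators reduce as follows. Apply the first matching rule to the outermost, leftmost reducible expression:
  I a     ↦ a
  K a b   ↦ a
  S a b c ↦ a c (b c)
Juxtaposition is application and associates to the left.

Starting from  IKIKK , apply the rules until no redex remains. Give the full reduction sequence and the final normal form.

Answer: normal form = K  (in 3 steps)

Reduction:
  start: IKIKK
  →1  KIKK
  →2  IK
  →3  K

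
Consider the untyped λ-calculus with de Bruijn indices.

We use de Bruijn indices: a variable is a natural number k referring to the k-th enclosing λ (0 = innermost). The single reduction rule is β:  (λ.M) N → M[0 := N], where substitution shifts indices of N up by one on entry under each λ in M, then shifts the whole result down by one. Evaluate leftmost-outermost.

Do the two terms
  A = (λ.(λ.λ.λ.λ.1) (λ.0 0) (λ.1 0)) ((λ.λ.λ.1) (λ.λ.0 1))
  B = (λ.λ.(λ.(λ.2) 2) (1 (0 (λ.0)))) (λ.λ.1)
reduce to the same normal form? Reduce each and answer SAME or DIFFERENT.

Term A:
  start: (λ.(λ.λ.λ.λ.1) (λ.0 0) (λ.1 0)) ((λ.λ.λ.1) (λ.λ.0 1))
  →1  (λ.λ.λ.λ.1) (λ.0 0) (λ.(λ.λ.λ.1) (λ.λ.0 1) 0)
  →2  (λ.λ.λ.1) (λ.(λ.λ.λ.1) (λ.λ.0 1) 0)
  →3  λ.λ.1

Term B:
  start: (λ.λ.(λ.(λ.2) 2) (1 (0 (λ.0)))) (λ.λ.1)
  →1  λ.(λ.(λ.2) (λ.λ.1)) ((λ.λ.1) (0 (λ.0)))
  →2  λ.(λ.1) (λ.λ.1)
  →3  λ.0

Answer: DIFFERENT — A ⇓ λ.λ.1, B ⇓ λ.0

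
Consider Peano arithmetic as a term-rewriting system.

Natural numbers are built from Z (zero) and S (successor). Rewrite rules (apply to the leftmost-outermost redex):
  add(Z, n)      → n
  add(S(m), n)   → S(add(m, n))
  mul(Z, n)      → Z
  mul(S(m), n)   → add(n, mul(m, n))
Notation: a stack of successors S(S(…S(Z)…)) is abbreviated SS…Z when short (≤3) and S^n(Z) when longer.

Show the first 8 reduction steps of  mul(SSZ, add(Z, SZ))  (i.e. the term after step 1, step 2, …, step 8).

  start: mul(SSZ, add(Z, SZ))
  [1] add(add(Z, SZ), mul(SZ, add(Z, SZ)))
  [2] add(SZ, mul(SZ, add(Z, SZ)))
  [3] S(add(Z, mul(SZ, add(Z, SZ))))
  [4] S(mul(SZ, add(Z, SZ)))
  [5] S(add(add(Z, SZ), mul(Z, add(Z, SZ))))
  [6] S(add(SZ, mul(Z, add(Z, SZ))))
  [7] S(S(add(Z, mul(Z, add(Z, SZ)))))
  [8] S(S(mul(Z, add(Z, SZ))))

Answer: after 8 steps: S(S(mul(Z, add(Z, SZ))))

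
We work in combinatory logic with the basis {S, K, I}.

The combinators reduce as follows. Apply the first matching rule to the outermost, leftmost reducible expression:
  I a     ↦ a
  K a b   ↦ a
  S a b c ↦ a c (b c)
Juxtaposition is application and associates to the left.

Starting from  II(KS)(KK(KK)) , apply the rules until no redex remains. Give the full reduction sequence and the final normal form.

  start: II(KS)(KK(KK))
  step 1: I(KS)(KK(KK))
  step 2: KS(KK(KK))
  step 3: S

Answer: normal form = S  (in 3 steps)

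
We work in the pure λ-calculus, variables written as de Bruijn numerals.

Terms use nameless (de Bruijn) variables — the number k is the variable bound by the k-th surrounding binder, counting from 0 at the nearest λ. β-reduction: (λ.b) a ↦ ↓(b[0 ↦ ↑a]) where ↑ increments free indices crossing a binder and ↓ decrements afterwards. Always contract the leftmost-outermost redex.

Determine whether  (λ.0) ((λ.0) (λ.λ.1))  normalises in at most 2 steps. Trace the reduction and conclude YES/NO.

Answer: YES — reaches normal form λ.λ.1 in 2 ≤ 2 steps

Working:
  start: (λ.0) ((λ.0) (λ.λ.1))
  →1  (λ.0) (λ.λ.1)
  →2  λ.λ.1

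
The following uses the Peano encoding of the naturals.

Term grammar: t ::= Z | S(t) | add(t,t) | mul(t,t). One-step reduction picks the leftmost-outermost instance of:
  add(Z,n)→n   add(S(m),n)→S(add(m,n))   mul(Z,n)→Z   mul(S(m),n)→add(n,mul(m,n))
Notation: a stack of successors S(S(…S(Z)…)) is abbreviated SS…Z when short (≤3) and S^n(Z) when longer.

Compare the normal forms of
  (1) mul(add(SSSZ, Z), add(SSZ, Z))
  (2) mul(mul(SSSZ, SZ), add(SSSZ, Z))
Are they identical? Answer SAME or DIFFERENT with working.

Answer: DIFFERENT — A ⇓ S^6(Z), B ⇓ S^9(Z)

Derivation:
Term A:
  start: mul(add(SSSZ, Z), add(SSZ, Z))
  →1  mul(S(add(SSZ, Z)), add(SSZ, Z))
  →2  add(add(SSZ, Z), mul(add(SSZ, Z), add(SSZ, Z)))
  →3  add(S(add(SZ, Z)), mul(add(SSZ, Z), add(SSZ, Z)))
  →4  S(add(add(SZ, Z), mul(add(SSZ, Z), add(SSZ, Z))))
  →5  S(add(S(add(Z, Z)), mul(add(SSZ, Z), add(SSZ, Z))))
  →6  S(S(add(add(Z, Z), mul(add(SSZ, Z), add(SSZ, Z)))))
  →7  S(S(add(Z, mul(add(SSZ, Z), add(SSZ, Z)))))
  →8  S(S(mul(add(SSZ, Z), add(SSZ, Z))))
  →9  S(S(mul(S(add(SZ, Z)), add(SSZ, Z))))
  →10  S(S(add(add(SSZ, Z), mul(add(SZ, Z), add(SSZ, Z)))))
  →11  S(S(add(S(add(SZ, Z)), mul(add(SZ, Z), add(SSZ, Z)))))
  →12  S(S(S(add(add(SZ, Z), mul(add(SZ, Z), add(SSZ, Z))))))
  →13  S(S(S(add(S(add(Z, Z)), mul(add(SZ, Z), add(SSZ, Z))))))
  →14  S(S(S(S(add(add(Z, Z), mul(add(SZ, Z), add(SSZ, Z)))))))
  →15  S(S(S(S(add(Z, mul(add(SZ, Z), add(SSZ, Z)))))))
  →16  S(S(S(S(mul(add(SZ, Z), add(SSZ, Z))))))
  →17  S(S(S(S(mul(S(add(Z, Z)), add(SSZ, Z))))))
  →18  S(S(S(S(add(add(SSZ, Z), mul(add(Z, Z), add(SSZ, Z)))))))
  →19  S(S(S(S(add(S(add(SZ, Z)), mul(add(Z, Z), add(SSZ, Z)))))))
  →20  S(S(S(S(S(add(add(SZ, Z), mul(add(Z, Z), add(SSZ, Z))))))))
  →21  S(S(S(S(S(add(S(add(Z, Z)), mul(add(Z, Z), add(SSZ, Z))))))))
  →22  S(S(S(S(S(S(add(add(Z, Z), mul(add(Z, Z), add(SSZ, Z)))))))))
  →23  S(S(S(S(S(S(add(Z, mul(add(Z, Z), add(SSZ, Z)))))))))
  →24  S(S(S(S(S(S(mul(add(Z, Z), add(SSZ, Z))))))))
  →25  S(S(S(S(S(S(mul(Z, add(SSZ, Z))))))))
  →26  S^6(Z)

Term B:
  start: mul(mul(SSSZ, SZ), add(SSSZ, Z))
  →1  mul(add(SZ, mul(SSZ, SZ)), add(SSSZ, Z))
  →2  mul(S(add(Z, mul(SSZ, SZ))), add(SSSZ, Z))
  →3  add(add(SSSZ, Z), mul(add(Z, mul(SSZ, SZ)), add(SSSZ, Z)))
  →4  add(S(add(SSZ, Z)), mul(add(Z, mul(SSZ, SZ)), add(SSSZ, Z)))
  →5  S(add(add(SSZ, Z), mul(add(Z, mul(SSZ, SZ)), add(SSSZ, Z))))
  →6  S(add(S(add(SZ, Z)), mul(add(Z, mul(SSZ, SZ)), add(SSSZ, Z))))
  →7  S(S(add(add(SZ, Z), mul(add(Z, mul(SSZ, SZ)), add(SSSZ, Z)))))
  →8  S(S(add(S(add(Z, Z)), mul(add(Z, mul(SSZ, SZ)), add(SSSZ, Z)))))
  →9  S(S(S(add(add(Z, Z), mul(add(Z, mul(SSZ, SZ)), add(SSSZ, Z))))))
  →10  S(S(S(add(Z, mul(add(Z, mul(SSZ, SZ)), add(SSSZ, Z))))))
  →11  S(S(S(mul(add(Z, mul(SSZ, SZ)), add(SSSZ, Z)))))
  →12  S(S(S(mul(mul(SSZ, SZ), add(SSSZ, Z)))))
  →13  S(S(S(mul(add(SZ, mul(SZ, SZ)), add(SSSZ, Z)))))
  →14  S(S(S(mul(S(add(Z, mul(SZ, SZ))), add(SSSZ, Z)))))
  →15  S(S(S(add(add(SSSZ, Z), mul(add(Z, mul(SZ, SZ)), add(SSSZ, Z))))))
  →16  S(S(S(add(S(add(SSZ, Z)), mul(add(Z, mul(SZ, SZ)), add(SSSZ, Z))))))
  →17  S(S(S(S(add(add(SSZ, Z), mul(add(Z, mul(SZ, SZ)), add(SSSZ, Z)))))))
  →18  S(S(S(S(add(S(add(SZ, Z)), mul(add(Z, mul(SZ, SZ)), add(SSSZ, Z)))))))
  →19  S(S(S(S(S(add(add(SZ, Z), mul(add(Z, mul(SZ, SZ)), add(SSSZ, Z))))))))
  →20  S(S(S(S(S(add(S(add(Z, Z)), mul(add(Z, mul(SZ, SZ)), add(SSSZ, Z))))))))
  →21  S(S(S(S(S(S(add(add(Z, Z), mul(add(Z, mul(SZ, SZ)), add(SSSZ, Z)))))))))
  →22  S(S(S(S(S(S(add(Z, mul(add(Z, mul(SZ, SZ)), add(SSSZ, Z)))))))))
  →23  S(S(S(S(S(S(mul(add(Z, mul(SZ, SZ)), add(SSSZ, Z))))))))
  →24  S(S(S(S(S(S(mul(mul(SZ, SZ), add(SSSZ, Z))))))))
  →25  S(S(S(S(S(S(mul(add(SZ, mul(Z, SZ)), add(SSSZ, Z))))))))
  →26  S(S(S(S(S(S(mul(S(add(Z, mul(Z, SZ))), add(SSSZ, Z))))))))
  →27  S(S(S(S(S(S(add(add(SSSZ, Z), mul(add(Z, mul(Z, SZ)), add(SSSZ, Z)))))))))
  →28  S(S(S(S(S(S(add(S(add(SSZ, Z)), mul(add(Z, mul(Z, SZ)), add(SSSZ, Z)))))))))
  →29  S(S(S(S(S(S(S(add(add(SSZ, Z), mul(add(Z, mul(Z, SZ)), add(SSSZ, Z))))))))))
  →30  S(S(S(S(S(S(S(add(S(add(SZ, Z)), mul(add(Z, mul(Z, SZ)), add(SSSZ, Z))))))))))
  →31  S(S(S(S(S(S(S(S(add(add(SZ, Z), mul(add(Z, mul(Z, SZ)), add(SSSZ, Z)))))))))))
  →32  S(S(S(S(S(S(S(S(add(S(add(Z, Z)), mul(add(Z, mul(Z, SZ)), add(SSSZ, Z)))))))))))
  →33  S(S(S(S(S(S(S(S(S(add(add(Z, Z), mul(add(Z, mul(Z, SZ)), add(SSSZ, Z))))))))))))
  →34  S(S(S(S(S(S(S(S(S(add(Z, mul(add(Z, mul(Z, SZ)), add(SSSZ, Z))))))))))))
  →35  S(S(S(S(S(S(S(S(S(mul(add(Z, mul(Z, SZ)), add(SSSZ, Z)))))))))))
  →36  S(S(S(S(S(S(S(S(S(mul(mul(Z, SZ), add(SSSZ, Z)))))))))))
  →37  S(S(S(S(S(S(S(S(S(mul(Z, add(SSSZ, Z)))))))))))
  →38  S^9(Z)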